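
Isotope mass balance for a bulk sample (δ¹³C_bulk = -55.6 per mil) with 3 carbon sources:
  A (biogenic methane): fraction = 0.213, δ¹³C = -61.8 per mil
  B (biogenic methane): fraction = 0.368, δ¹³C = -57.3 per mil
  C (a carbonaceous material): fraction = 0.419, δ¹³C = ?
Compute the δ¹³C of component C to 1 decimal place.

-51.0 per mil

Isotope mass balance: δ_bulk = Σ fᵢ·δᵢ.
-55.6 = 0.213×(-61.8) + 0.368×(-57.3) + 0.419×δ_C
0.419·δ_C = -55.6 − (-34.250) = -21.350
δ_C = -21.350 / 0.419 = -50.96 per mil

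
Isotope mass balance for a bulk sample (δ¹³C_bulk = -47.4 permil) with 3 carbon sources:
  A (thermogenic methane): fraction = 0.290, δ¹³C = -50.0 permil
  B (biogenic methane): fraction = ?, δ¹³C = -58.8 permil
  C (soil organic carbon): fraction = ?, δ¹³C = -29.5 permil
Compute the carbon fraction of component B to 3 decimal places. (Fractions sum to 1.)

0.408

Let f_B and f_C be the unknown fractions; fractions sum to 1 so f_B + f_C = 0.710.
Mass balance: Σ fᵢ·δᵢ = δ_bulk ⇒ f_B·(-58.8) + f_C·(-29.5) = -47.4 − (-14.500) = -32.900
Substitute f_C = 0.710 − f_B:
f_B·(-58.8 − -29.5) = -32.900 − 0.710×(-29.5) = -11.955
f_B = -11.955 / -29.3 = 0.4080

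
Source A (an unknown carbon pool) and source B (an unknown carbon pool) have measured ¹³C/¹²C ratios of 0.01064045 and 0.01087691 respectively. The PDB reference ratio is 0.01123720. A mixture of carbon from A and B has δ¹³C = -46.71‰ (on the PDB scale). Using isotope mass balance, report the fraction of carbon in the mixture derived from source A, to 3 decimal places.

δ_A = (0.01064045/0.01123720 − 1)×1000 = (0.946895 − 1)×1000 = -53.105‰
δ_B = (0.01087691/0.01123720 − 1)×1000 = (0.967938 − 1)×1000 = -32.062‰
f_A = (δ_mix − δ_B)/(δ_A − δ_B) = (-46.71 − (-32.062))/(-53.105 − (-32.062))
f_A = -14.648 / -21.043 = 0.6961

0.696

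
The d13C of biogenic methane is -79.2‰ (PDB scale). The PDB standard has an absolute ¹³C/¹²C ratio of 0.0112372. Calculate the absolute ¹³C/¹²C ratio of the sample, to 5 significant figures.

R_sample = R_standard × (d13C/1000 + 1)
R_sample = 0.0112372 × (-79.2/1000 + 1) = 0.0112372 × 0.920800
R_sample = 0.0103472

0.010347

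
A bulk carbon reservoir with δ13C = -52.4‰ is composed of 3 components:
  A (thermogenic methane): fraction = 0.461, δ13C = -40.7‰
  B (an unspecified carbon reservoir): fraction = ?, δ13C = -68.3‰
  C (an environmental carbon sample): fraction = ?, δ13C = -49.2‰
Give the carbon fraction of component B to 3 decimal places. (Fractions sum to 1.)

0.373

Let f_B and f_C be the unknown fractions; fractions sum to 1 so f_B + f_C = 0.539.
Mass balance: Σ fᵢ·δᵢ = δ_bulk ⇒ f_B·(-68.3) + f_C·(-49.2) = -52.4 − (-18.763) = -33.637
Substitute f_C = 0.539 − f_B:
f_B·(-68.3 − -49.2) = -33.637 − 0.539×(-49.2) = -7.118
f_B = -7.118 / -19.1 = 0.3727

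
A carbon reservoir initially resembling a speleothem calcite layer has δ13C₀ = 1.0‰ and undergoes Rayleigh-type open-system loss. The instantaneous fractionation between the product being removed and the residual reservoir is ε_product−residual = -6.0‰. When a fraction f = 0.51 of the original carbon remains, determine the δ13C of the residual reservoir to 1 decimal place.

5.1‰

Rayleigh residual: δ_res = (δ₀ + 1000)·f^(α−1) − 1000
α = ε/1000 + 1 = 0.99400, so α − 1 = -0.00600
f^(α−1) = 0.51^(-0.00600) = 1.004048
δ_res = (1.0 + 1000) × 1.004048 − 1000 = 1005.052 − 1000 = 5.05‰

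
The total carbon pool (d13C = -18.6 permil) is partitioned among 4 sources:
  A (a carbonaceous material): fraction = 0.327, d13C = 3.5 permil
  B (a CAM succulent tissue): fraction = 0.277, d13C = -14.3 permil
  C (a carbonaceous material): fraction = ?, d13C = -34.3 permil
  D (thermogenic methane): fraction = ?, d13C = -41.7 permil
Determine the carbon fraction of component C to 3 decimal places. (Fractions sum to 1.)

Let f_C and f_D be the unknown fractions; fractions sum to 1 so f_C + f_D = 0.396.
Mass balance: Σ fᵢ·δᵢ = δ_bulk ⇒ f_C·(-34.3) + f_D·(-41.7) = -18.6 − (-2.817) = -15.783
Substitute f_D = 0.396 − f_C:
f_C·(-34.3 − -41.7) = -15.783 − 0.396×(-41.7) = 0.730
f_C = 0.730 / 7.4 = 0.0986

0.099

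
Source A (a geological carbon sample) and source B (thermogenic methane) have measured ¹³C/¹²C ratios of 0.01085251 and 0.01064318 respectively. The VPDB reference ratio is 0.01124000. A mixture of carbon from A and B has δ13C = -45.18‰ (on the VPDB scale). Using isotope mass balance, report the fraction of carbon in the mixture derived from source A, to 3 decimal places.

δ_A = (0.01085251/0.01124000 − 1)×1000 = (0.965526 − 1)×1000 = -34.474‰
δ_B = (0.01064318/0.01124000 − 1)×1000 = (0.946902 − 1)×1000 = -53.098‰
f_A = (δ_mix − δ_B)/(δ_A − δ_B) = (-45.18 − (-53.098))/(-34.474 − (-53.098))
f_A = 7.918 / 18.624 = 0.4252

0.425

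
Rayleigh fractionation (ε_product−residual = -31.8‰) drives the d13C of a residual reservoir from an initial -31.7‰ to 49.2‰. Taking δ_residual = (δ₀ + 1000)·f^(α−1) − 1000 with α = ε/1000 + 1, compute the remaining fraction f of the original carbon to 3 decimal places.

α − 1 = ε/1000 = -0.0318
(δ_res + 1000)/(δ₀ + 1000) = (49.2 + 1000)/(-31.7 + 1000) = 1049.2/968.3 = 1.083548
f = 1.083548^(1/-0.0318) = exp(ln(1.083548)/-0.0318) = exp(0.08024/-0.0318)
f = exp(-2.5233) = 0.0802

0.080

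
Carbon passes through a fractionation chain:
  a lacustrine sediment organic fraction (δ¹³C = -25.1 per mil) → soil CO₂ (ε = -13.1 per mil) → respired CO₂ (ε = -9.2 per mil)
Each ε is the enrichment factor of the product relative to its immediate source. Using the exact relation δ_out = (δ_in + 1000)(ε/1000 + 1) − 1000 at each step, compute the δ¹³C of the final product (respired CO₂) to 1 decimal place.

step 1: δ = (-25.10 + 1000)·(-13.1/1000 + 1) − 1000 = -37.87 per mil
step 2: δ = (-37.87 + 1000)·(-9.2/1000 + 1) − 1000 = -46.72 per mil

-46.7 per mil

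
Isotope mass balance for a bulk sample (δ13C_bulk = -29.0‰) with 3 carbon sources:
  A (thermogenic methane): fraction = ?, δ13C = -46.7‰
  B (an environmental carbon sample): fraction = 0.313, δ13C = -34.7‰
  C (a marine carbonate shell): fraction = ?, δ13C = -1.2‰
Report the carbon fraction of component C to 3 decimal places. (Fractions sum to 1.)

0.306

Let f_C and f_A be the unknown fractions; fractions sum to 1 so f_C + f_A = 0.687.
Mass balance: Σ fᵢ·δᵢ = δ_bulk ⇒ f_C·(-1.2) + f_A·(-46.7) = -29.0 − (-10.861) = -18.139
Substitute f_A = 0.687 − f_C:
f_C·(-1.2 − -46.7) = -18.139 − 0.687×(-46.7) = 13.944
f_C = 13.944 / 45.5 = 0.3065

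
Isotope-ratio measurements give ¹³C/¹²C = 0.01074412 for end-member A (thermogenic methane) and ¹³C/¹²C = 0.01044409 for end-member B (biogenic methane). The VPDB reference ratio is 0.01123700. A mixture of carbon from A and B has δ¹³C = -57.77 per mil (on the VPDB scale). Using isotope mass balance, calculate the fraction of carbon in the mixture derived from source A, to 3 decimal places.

δ_A = (0.01074412/0.01123700 − 1)×1000 = (0.956138 − 1)×1000 = -43.862 per mil
δ_B = (0.01044409/0.01123700 − 1)×1000 = (0.929438 − 1)×1000 = -70.562 per mil
f_A = (δ_mix − δ_B)/(δ_A − δ_B) = (-57.77 − (-70.562))/(-43.862 − (-70.562))
f_A = 12.792 / 26.700 = 0.4791

0.479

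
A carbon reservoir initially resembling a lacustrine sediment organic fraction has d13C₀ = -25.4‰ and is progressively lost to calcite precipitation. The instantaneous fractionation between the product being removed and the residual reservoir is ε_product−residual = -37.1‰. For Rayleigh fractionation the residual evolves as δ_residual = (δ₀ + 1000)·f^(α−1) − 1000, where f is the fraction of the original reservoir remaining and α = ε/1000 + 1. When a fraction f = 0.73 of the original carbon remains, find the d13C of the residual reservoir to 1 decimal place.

-14.0‰

Rayleigh residual: δ_res = (δ₀ + 1000)·f^(α−1) − 1000
α = ε/1000 + 1 = 0.96290, so α − 1 = -0.03710
f^(α−1) = 0.73^(-0.03710) = 1.011744
δ_res = (-25.4 + 1000) × 1.011744 − 1000 = 986.046 − 1000 = -13.95‰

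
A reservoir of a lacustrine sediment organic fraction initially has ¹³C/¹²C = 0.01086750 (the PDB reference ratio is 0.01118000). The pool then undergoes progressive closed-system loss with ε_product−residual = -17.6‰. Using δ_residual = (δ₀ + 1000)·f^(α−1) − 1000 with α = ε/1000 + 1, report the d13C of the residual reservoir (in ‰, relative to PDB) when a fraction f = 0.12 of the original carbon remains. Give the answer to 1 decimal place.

9.0‰

δ₀ = (0.01086750/0.01118000 − 1)×1000 = (0.972048 − 1)×1000 = -27.952‰
α − 1 = ε/1000 = -0.0176
f^(α−1) = 0.12^(-0.0176) = 1.038022
δ_res = (-27.952 + 1000) × 1.038022 − 1000 = 1009.007 − 1000 = 9.01‰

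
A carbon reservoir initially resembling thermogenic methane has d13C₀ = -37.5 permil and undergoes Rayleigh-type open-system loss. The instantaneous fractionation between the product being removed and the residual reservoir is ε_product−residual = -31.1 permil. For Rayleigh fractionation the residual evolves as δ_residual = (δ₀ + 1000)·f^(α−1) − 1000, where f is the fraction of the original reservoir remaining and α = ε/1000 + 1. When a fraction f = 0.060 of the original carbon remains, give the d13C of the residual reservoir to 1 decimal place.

Rayleigh residual: δ_res = (δ₀ + 1000)·f^(α−1) − 1000
α = ε/1000 + 1 = 0.96890, so α − 1 = -0.03110
f^(α−1) = 0.060^(-0.03110) = 1.091439
δ_res = (-37.5 + 1000) × 1.091439 − 1000 = 1050.510 − 1000 = 50.51 permil

50.5 permil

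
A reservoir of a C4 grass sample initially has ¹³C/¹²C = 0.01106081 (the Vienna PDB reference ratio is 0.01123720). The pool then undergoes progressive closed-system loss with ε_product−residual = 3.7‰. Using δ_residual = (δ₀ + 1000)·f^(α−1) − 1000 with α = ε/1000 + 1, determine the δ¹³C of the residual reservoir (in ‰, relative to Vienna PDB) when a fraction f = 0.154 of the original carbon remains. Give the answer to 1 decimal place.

-22.5‰

δ₀ = (0.01106081/0.01123720 − 1)×1000 = (0.984303 − 1)×1000 = -15.697‰
α − 1 = ε/1000 = 0.0037
f^(α−1) = 0.154^(0.0037) = 0.993102
δ_res = (-15.697 + 1000) × 0.993102 − 1000 = 977.513 − 1000 = -22.49‰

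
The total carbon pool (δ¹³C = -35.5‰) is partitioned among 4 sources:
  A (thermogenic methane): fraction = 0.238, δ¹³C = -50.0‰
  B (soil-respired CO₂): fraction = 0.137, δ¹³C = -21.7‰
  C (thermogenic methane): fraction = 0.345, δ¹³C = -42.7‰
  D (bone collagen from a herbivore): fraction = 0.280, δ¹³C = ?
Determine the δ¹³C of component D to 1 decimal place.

Isotope mass balance: δ_bulk = Σ fᵢ·δᵢ.
-35.5 = 0.238×(-50.0) + 0.137×(-21.7) + 0.345×(-42.7) + 0.280×δ_D
0.280·δ_D = -35.5 − (-29.604) = -5.896
δ_D = -5.896 / 0.280 = -21.06‰

-21.1‰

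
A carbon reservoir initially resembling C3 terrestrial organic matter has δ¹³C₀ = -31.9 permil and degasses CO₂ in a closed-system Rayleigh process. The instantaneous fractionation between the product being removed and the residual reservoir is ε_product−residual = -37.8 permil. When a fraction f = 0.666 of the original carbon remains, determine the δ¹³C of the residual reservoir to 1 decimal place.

-16.9 permil

Rayleigh residual: δ_res = (δ₀ + 1000)·f^(α−1) − 1000
α = ε/1000 + 1 = 0.96220, so α − 1 = -0.03780
f^(α−1) = 0.666^(-0.03780) = 1.015483
δ_res = (-31.9 + 1000) × 1.015483 − 1000 = 983.089 − 1000 = -16.91 permil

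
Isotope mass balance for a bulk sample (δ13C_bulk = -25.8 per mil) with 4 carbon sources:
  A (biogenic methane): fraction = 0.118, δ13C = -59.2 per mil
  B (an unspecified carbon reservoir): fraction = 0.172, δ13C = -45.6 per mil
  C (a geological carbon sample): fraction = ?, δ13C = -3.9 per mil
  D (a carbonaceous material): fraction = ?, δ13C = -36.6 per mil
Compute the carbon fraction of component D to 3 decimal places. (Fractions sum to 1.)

0.251

Let f_D and f_C be the unknown fractions; fractions sum to 1 so f_D + f_C = 0.710.
Mass balance: Σ fᵢ·δᵢ = δ_bulk ⇒ f_D·(-36.6) + f_C·(-3.9) = -25.8 − (-14.829) = -10.971
Substitute f_C = 0.710 − f_D:
f_D·(-36.6 − -3.9) = -10.971 − 0.710×(-3.9) = -8.202
f_D = -8.202 / -32.7 = 0.2508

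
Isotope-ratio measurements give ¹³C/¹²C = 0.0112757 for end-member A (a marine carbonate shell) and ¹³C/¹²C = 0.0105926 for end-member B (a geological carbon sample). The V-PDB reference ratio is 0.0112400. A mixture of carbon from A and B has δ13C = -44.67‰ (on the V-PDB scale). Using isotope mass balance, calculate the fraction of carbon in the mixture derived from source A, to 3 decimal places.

δ_A = (0.0112757/0.0112400 − 1)×1000 = (1.003176 − 1)×1000 = 3.176‰
δ_B = (0.0105926/0.0112400 − 1)×1000 = (0.942402 − 1)×1000 = -57.598‰
f_A = (δ_mix − δ_B)/(δ_A − δ_B) = (-44.67 − (-57.598))/(3.176 − (-57.598))
f_A = 12.928 / 60.774 = 0.2127

0.213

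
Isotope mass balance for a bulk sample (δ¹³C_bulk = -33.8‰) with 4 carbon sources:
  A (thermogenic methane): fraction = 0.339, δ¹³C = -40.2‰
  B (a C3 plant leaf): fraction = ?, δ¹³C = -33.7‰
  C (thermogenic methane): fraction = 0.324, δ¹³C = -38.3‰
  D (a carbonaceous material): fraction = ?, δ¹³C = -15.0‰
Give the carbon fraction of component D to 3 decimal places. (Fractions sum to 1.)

Let f_D and f_B be the unknown fractions; fractions sum to 1 so f_D + f_B = 0.337.
Mass balance: Σ fᵢ·δᵢ = δ_bulk ⇒ f_D·(-15.0) + f_B·(-33.7) = -33.8 − (-26.037) = -7.763
Substitute f_B = 0.337 − f_D:
f_D·(-15.0 − -33.7) = -7.763 − 0.337×(-33.7) = 3.594
f_D = 3.594 / 18.7 = 0.1922

0.192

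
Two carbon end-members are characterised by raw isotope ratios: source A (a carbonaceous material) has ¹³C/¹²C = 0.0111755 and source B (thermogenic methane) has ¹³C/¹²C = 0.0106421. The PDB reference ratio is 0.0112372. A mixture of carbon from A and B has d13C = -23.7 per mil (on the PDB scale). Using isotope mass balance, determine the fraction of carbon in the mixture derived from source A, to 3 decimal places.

δ_A = (0.0111755/0.0112372 − 1)×1000 = (0.994509 − 1)×1000 = -5.491 per mil
δ_B = (0.0106421/0.0112372 − 1)×1000 = (0.947042 − 1)×1000 = -52.958 per mil
f_A = (δ_mix − δ_B)/(δ_A − δ_B) = (-23.7 − (-52.958))/(-5.491 − (-52.958))
f_A = 29.258 / 47.467 = 0.6164

0.616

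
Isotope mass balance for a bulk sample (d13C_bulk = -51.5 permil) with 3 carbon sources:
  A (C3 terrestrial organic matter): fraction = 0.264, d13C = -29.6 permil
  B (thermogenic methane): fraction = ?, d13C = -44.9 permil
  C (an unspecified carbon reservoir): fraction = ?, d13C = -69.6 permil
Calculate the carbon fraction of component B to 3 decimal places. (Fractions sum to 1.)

0.305

Let f_B and f_C be the unknown fractions; fractions sum to 1 so f_B + f_C = 0.736.
Mass balance: Σ fᵢ·δᵢ = δ_bulk ⇒ f_B·(-44.9) + f_C·(-69.6) = -51.5 − (-7.814) = -43.686
Substitute f_C = 0.736 − f_B:
f_B·(-44.9 − -69.6) = -43.686 − 0.736×(-69.6) = 7.540
f_B = 7.540 / 24.7 = 0.3053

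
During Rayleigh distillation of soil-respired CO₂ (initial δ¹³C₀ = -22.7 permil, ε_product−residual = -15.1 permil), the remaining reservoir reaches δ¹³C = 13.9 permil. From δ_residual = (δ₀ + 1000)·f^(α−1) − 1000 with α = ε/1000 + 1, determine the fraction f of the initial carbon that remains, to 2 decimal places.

α − 1 = ε/1000 = -0.0151
(δ_res + 1000)/(δ₀ + 1000) = (13.9 + 1000)/(-22.7 + 1000) = 1013.9/977.3 = 1.037450
f = 1.037450^(1/-0.0151) = exp(ln(1.037450)/-0.0151) = exp(0.03677/-0.0151)
f = exp(-2.4348) = 0.0876

0.09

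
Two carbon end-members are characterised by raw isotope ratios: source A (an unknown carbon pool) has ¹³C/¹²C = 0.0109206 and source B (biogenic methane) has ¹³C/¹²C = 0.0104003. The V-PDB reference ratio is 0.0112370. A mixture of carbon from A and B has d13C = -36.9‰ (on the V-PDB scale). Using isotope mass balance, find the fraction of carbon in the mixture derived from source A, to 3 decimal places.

δ_A = (0.0109206/0.0112370 − 1)×1000 = (0.971843 − 1)×1000 = -28.157‰
δ_B = (0.0104003/0.0112370 − 1)×1000 = (0.925541 − 1)×1000 = -74.459‰
f_A = (δ_mix − δ_B)/(δ_A − δ_B) = (-36.9 − (-74.459))/(-28.157 − (-74.459))
f_A = 37.559 / 46.302 = 0.8112

0.811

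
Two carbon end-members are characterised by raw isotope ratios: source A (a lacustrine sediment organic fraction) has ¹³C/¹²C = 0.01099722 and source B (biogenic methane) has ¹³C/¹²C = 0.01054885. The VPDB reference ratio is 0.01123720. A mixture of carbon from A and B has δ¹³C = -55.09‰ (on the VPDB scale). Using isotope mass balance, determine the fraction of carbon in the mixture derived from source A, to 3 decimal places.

δ_A = (0.01099722/0.01123720 − 1)×1000 = (0.978644 − 1)×1000 = -21.356‰
δ_B = (0.01054885/0.01123720 − 1)×1000 = (0.938744 − 1)×1000 = -61.256‰
f_A = (δ_mix − δ_B)/(δ_A − δ_B) = (-55.09 − (-61.256))/(-21.356 − (-61.256))
f_A = 6.166 / 39.901 = 0.1545

0.155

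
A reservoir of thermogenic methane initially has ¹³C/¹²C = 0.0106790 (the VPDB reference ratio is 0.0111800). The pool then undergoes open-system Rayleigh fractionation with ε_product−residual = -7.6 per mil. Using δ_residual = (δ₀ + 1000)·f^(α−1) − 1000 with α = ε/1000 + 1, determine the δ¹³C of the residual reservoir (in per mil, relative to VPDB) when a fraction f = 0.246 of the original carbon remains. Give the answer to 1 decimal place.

-34.6 per mil

δ₀ = (0.0106790/0.0111800 − 1)×1000 = (0.955188 − 1)×1000 = -44.812 per mil
α − 1 = ε/1000 = -0.0076
f^(α−1) = 0.246^(-0.0076) = 1.010715
δ_res = (-44.812 + 1000) × 1.010715 − 1000 = 965.423 − 1000 = -34.58 per mil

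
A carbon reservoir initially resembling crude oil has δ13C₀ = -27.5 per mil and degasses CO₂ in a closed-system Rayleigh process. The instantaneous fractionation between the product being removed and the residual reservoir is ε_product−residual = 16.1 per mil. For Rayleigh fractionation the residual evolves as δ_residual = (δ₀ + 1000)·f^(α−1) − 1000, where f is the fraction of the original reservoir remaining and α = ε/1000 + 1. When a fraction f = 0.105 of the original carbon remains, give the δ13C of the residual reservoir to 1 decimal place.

-62.2 per mil

Rayleigh residual: δ_res = (δ₀ + 1000)·f^(α−1) − 1000
α = ε/1000 + 1 = 1.01610, so α − 1 = 0.01610
f^(α−1) = 0.105^(0.01610) = 0.964364
δ_res = (-27.5 + 1000) × 0.964364 − 1000 = 937.844 − 1000 = -62.16 per mil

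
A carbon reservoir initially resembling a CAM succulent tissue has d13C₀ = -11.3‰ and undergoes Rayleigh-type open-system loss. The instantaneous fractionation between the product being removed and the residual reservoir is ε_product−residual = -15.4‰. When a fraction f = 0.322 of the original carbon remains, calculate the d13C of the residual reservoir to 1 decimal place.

6.1‰

Rayleigh residual: δ_res = (δ₀ + 1000)·f^(α−1) − 1000
α = ε/1000 + 1 = 0.98460, so α − 1 = -0.01540
f^(α−1) = 0.322^(-0.01540) = 1.017605
δ_res = (-11.3 + 1000) × 1.017605 − 1000 = 1006.106 − 1000 = 6.11‰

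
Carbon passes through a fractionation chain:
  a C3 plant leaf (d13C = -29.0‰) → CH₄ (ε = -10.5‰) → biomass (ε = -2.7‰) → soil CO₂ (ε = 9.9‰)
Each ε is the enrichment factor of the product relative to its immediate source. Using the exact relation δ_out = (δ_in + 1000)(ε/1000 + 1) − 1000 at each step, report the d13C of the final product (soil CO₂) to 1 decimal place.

step 1: δ = (-29.00 + 1000)·(-10.5/1000 + 1) − 1000 = -39.20‰
step 2: δ = (-39.20 + 1000)·(-2.7/1000 + 1) − 1000 = -41.79‰
step 3: δ = (-41.79 + 1000)·(9.9/1000 + 1) − 1000 = -32.30‰

-32.3‰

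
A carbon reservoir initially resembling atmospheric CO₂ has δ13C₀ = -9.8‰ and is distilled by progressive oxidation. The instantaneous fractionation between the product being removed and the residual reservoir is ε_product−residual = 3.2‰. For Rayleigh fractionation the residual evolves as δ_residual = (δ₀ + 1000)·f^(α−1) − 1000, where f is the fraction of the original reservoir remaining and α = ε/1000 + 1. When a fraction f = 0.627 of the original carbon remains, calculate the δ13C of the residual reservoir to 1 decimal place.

-11.3‰

Rayleigh residual: δ_res = (δ₀ + 1000)·f^(α−1) − 1000
α = ε/1000 + 1 = 1.00320, so α − 1 = 0.00320
f^(α−1) = 0.627^(0.00320) = 0.998507
δ_res = (-9.8 + 1000) × 0.998507 − 1000 = 988.722 − 1000 = -11.28‰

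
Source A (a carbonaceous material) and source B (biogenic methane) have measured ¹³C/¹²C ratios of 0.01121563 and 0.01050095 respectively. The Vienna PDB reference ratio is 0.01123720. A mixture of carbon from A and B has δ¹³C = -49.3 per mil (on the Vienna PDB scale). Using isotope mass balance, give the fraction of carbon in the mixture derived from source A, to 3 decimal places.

0.255

δ_A = (0.01121563/0.01123720 − 1)×1000 = (0.998080 − 1)×1000 = -1.920 per mil
δ_B = (0.01050095/0.01123720 − 1)×1000 = (0.934481 − 1)×1000 = -65.519 per mil
f_A = (δ_mix − δ_B)/(δ_A − δ_B) = (-49.3 − (-65.519))/(-1.920 − (-65.519))
f_A = 16.219 / 63.599 = 0.2550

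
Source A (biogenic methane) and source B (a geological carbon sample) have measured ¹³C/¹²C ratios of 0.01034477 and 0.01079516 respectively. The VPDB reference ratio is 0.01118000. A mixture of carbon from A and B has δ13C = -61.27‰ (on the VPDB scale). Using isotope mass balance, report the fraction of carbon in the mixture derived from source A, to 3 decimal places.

δ_A = (0.01034477/0.01118000 − 1)×1000 = (0.925292 − 1)×1000 = -74.708‰
δ_B = (0.01079516/0.01118000 − 1)×1000 = (0.965578 − 1)×1000 = -34.422‰
f_A = (δ_mix − δ_B)/(δ_A − δ_B) = (-61.27 − (-34.422))/(-74.708 − (-34.422))
f_A = -26.848 / -40.285 = 0.6664

0.666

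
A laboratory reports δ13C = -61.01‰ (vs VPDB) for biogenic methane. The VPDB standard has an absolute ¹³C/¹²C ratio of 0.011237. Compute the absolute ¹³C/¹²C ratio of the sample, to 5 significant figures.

0.010551

R_sample = R_standard × (δ13C/1000 + 1)
R_sample = 0.011237 × (-61.01/1000 + 1) = 0.011237 × 0.938990
R_sample = 0.0105514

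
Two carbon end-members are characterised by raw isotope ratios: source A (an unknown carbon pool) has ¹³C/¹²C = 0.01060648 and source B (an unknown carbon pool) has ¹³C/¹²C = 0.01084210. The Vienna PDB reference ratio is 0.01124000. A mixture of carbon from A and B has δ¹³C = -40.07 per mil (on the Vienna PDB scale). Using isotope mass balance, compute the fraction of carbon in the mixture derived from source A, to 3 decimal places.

δ_A = (0.01060648/0.01124000 − 1)×1000 = (0.943637 − 1)×1000 = -56.363 per mil
δ_B = (0.01084210/0.01124000 − 1)×1000 = (0.964600 − 1)×1000 = -35.400 per mil
f_A = (δ_mix − δ_B)/(δ_A − δ_B) = (-40.07 − (-35.400))/(-56.363 − (-35.400))
f_A = -4.670 / -20.963 = 0.2228

0.223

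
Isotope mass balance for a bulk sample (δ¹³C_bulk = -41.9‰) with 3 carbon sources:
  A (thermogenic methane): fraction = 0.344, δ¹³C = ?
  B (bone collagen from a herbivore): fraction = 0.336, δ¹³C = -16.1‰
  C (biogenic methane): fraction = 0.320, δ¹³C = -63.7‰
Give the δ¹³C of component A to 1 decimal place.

-46.8‰

Isotope mass balance: δ_bulk = Σ fᵢ·δᵢ.
-41.9 = 0.344×δ_A + 0.336×(-16.1) + 0.320×(-63.7)
0.344·δ_A = -41.9 − (-25.794) = -16.106
δ_A = -16.106 / 0.344 = -46.82‰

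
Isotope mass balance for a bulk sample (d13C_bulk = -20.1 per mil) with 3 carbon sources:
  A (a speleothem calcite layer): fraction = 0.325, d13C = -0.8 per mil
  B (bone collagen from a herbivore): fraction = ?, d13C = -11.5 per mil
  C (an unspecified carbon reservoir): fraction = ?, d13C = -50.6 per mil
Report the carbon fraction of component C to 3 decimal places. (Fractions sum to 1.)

Let f_C and f_B be the unknown fractions; fractions sum to 1 so f_C + f_B = 0.675.
Mass balance: Σ fᵢ·δᵢ = δ_bulk ⇒ f_C·(-50.6) + f_B·(-11.5) = -20.1 − (-0.260) = -19.840
Substitute f_B = 0.675 − f_C:
f_C·(-50.6 − -11.5) = -19.840 − 0.675×(-11.5) = -12.078
f_C = -12.078 / -39.1 = 0.3089

0.309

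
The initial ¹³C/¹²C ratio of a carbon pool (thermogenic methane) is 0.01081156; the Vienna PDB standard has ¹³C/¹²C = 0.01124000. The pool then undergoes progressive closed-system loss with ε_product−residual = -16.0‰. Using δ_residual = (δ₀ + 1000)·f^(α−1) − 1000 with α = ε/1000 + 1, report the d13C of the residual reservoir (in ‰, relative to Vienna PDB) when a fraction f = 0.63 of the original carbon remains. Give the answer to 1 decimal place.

δ₀ = (0.01081156/0.01124000 − 1)×1000 = (0.961883 − 1)×1000 = -38.117‰
α − 1 = ε/1000 = -0.0160
f^(α−1) = 0.63^(-0.0160) = 1.007420
δ_res = (-38.117 + 1000) × 1.007420 − 1000 = 969.020 − 1000 = -30.98‰

-31.0‰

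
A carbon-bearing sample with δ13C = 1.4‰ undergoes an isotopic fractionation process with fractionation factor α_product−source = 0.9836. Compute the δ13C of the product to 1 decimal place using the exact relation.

δ_product = (δ_source + 1000)·α − 1000
δ_product = (1.4 + 1000) × 0.9836 − 1000
δ_product = 984.977 − 1000 = -15.02‰

-15.0‰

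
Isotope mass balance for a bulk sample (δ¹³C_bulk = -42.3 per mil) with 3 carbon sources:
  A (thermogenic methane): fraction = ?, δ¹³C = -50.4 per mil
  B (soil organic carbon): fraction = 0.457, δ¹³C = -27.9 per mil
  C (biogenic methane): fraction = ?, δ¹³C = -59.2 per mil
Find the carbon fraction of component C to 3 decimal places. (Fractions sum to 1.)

0.248

Let f_C and f_A be the unknown fractions; fractions sum to 1 so f_C + f_A = 0.543.
Mass balance: Σ fᵢ·δᵢ = δ_bulk ⇒ f_C·(-59.2) + f_A·(-50.4) = -42.3 − (-12.750) = -29.550
Substitute f_A = 0.543 − f_C:
f_C·(-59.2 − -50.4) = -29.550 − 0.543×(-50.4) = -2.182
f_C = -2.182 / -8.8 = 0.2480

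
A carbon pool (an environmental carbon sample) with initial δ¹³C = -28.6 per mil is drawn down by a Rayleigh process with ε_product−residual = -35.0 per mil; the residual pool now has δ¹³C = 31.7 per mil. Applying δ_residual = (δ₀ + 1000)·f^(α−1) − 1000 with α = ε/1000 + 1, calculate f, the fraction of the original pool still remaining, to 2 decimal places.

α − 1 = ε/1000 = -0.0350
(δ_res + 1000)/(δ₀ + 1000) = (31.7 + 1000)/(-28.6 + 1000) = 1031.7/971.4 = 1.062075
f = 1.062075^(1/-0.0350) = exp(ln(1.062075)/-0.0350) = exp(0.06022/-0.0350)
f = exp(-1.7207) = 0.1789

0.18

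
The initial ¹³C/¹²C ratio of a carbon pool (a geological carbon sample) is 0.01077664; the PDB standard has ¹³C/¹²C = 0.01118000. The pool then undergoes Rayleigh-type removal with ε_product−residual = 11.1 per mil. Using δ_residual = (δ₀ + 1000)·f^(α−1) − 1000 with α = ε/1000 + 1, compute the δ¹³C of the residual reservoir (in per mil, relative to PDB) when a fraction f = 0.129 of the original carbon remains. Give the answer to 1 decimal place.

δ₀ = (0.01077664/0.01118000 − 1)×1000 = (0.963921 − 1)×1000 = -36.079 per mil
α − 1 = ε/1000 = 0.0111
f^(α−1) = 0.129^(0.0111) = 0.977524
δ_res = (-36.079 + 1000) × 0.977524 − 1000 = 942.256 − 1000 = -57.74 per mil

-57.7 per mil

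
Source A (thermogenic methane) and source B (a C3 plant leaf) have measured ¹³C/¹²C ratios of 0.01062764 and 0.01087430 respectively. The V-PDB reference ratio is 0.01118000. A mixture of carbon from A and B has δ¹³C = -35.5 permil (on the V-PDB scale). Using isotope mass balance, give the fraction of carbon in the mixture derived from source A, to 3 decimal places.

0.370

δ_A = (0.01062764/0.01118000 − 1)×1000 = (0.950594 − 1)×1000 = -49.406 permil
δ_B = (0.01087430/0.01118000 − 1)×1000 = (0.972657 − 1)×1000 = -27.343 permil
f_A = (δ_mix − δ_B)/(δ_A − δ_B) = (-35.5 − (-27.343))/(-49.406 − (-27.343))
f_A = -8.157 / -22.063 = 0.3697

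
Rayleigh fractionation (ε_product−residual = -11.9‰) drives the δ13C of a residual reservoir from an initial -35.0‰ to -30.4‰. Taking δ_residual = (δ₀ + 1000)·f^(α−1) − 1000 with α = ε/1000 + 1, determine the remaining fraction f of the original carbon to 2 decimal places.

α − 1 = ε/1000 = -0.0119
(δ_res + 1000)/(δ₀ + 1000) = (-30.4 + 1000)/(-35.0 + 1000) = 969.6/965.0 = 1.004767
f = 1.004767^(1/-0.0119) = exp(ln(1.004767)/-0.0119) = exp(0.00476/-0.0119)
f = exp(-0.3996) = 0.6706

0.67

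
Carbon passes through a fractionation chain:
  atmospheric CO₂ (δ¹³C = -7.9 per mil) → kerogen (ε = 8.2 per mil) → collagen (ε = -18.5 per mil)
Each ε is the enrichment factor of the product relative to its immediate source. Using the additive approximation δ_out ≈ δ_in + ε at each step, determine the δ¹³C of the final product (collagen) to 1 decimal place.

-18.2 per mil

step 1: δ ≈ -7.9 + (8.2) = 0.3 per mil
step 2: δ ≈ 0.3 + (-18.5) = -18.2 per mil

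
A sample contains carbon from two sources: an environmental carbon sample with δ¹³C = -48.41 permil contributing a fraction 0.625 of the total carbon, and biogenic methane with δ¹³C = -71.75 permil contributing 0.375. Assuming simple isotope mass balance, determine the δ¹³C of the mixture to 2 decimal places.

-57.16 permil

δ_mix = f_A·δ_A + f_B·δ_B
δ_mix = 0.625 × (-48.41) + 0.375 × (-71.75)
δ_mix = -30.256 + -26.906 = -57.162 permil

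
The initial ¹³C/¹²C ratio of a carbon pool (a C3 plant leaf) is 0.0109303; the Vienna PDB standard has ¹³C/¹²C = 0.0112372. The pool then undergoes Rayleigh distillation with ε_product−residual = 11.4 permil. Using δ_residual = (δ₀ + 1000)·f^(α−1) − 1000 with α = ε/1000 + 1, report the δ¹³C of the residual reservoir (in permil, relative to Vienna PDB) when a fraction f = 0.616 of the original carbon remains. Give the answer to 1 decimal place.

-32.7 permil

δ₀ = (0.0109303/0.0112372 − 1)×1000 = (0.972689 − 1)×1000 = -27.311 permil
α − 1 = ε/1000 = 0.0114
f^(α−1) = 0.616^(0.0114) = 0.994492
δ_res = (-27.311 + 1000) × 0.994492 − 1000 = 967.331 − 1000 = -32.67 permil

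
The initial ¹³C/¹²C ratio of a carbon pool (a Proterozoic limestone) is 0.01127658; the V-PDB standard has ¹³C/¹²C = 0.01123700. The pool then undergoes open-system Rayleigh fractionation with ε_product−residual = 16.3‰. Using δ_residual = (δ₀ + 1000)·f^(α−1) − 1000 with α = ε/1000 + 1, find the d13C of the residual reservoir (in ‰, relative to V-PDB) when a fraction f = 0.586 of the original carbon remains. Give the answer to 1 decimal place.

δ₀ = (0.01127658/0.01123700 − 1)×1000 = (1.003522 − 1)×1000 = 3.522‰
α − 1 = ε/1000 = 0.0163
f^(α−1) = 0.586^(0.0163) = 0.991327
δ_res = (3.522 + 1000) × 0.991327 − 1000 = 994.818 − 1000 = -5.18‰

-5.2‰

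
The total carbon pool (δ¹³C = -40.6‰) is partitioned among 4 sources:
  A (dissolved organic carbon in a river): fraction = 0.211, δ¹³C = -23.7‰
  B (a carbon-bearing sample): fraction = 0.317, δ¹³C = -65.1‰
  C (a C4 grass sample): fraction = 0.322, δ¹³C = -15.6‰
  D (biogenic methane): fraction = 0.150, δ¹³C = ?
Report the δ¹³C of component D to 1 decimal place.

-66.3‰

Isotope mass balance: δ_bulk = Σ fᵢ·δᵢ.
-40.6 = 0.211×(-23.7) + 0.317×(-65.1) + 0.322×(-15.6) + 0.150×δ_D
0.150·δ_D = -40.6 − (-30.661) = -9.939
δ_D = -9.939 / 0.150 = -66.26‰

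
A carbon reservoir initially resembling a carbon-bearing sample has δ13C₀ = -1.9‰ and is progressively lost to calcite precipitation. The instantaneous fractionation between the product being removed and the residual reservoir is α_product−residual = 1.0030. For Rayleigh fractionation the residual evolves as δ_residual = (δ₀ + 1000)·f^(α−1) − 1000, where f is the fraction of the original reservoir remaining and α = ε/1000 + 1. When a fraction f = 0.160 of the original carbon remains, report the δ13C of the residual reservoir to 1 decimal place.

-7.4‰

Rayleigh residual: δ_res = (δ₀ + 1000)·f^(α−1) − 1000
α − 1 = 0.00300
f^(α−1) = 0.160^(0.00300) = 0.994517
δ_res = (-1.9 + 1000) × 0.994517 − 1000 = 992.628 − 1000 = -7.37‰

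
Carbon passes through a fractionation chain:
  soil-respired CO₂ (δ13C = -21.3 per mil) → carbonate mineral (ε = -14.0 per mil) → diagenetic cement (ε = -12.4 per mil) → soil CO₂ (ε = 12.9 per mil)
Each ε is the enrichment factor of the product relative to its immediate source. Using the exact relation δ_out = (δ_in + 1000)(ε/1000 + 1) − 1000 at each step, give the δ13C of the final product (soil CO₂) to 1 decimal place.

-34.7 per mil

step 1: δ = (-21.30 + 1000)·(-14.0/1000 + 1) − 1000 = -35.00 per mil
step 2: δ = (-35.00 + 1000)·(-12.4/1000 + 1) − 1000 = -46.97 per mil
step 3: δ = (-46.97 + 1000)·(12.9/1000 + 1) − 1000 = -34.67 per mil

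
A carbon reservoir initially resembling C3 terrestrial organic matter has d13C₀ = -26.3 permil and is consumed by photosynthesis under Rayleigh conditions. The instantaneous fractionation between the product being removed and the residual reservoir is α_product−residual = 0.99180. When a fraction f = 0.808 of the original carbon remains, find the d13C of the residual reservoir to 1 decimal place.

-24.6 permil

Rayleigh residual: δ_res = (δ₀ + 1000)·f^(α−1) − 1000
α − 1 = -0.00820
f^(α−1) = 0.808^(-0.00820) = 1.001750
δ_res = (-26.3 + 1000) × 1.001750 − 1000 = 975.404 − 1000 = -24.60 permil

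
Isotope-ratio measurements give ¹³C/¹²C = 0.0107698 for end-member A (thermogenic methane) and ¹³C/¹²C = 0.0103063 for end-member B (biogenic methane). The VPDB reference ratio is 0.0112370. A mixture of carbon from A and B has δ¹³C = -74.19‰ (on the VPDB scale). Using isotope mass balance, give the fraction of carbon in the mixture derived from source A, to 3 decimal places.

0.209

δ_A = (0.0107698/0.0112370 − 1)×1000 = (0.958423 − 1)×1000 = -41.577‰
δ_B = (0.0103063/0.0112370 − 1)×1000 = (0.917175 − 1)×1000 = -82.825‰
f_A = (δ_mix − δ_B)/(δ_A − δ_B) = (-74.19 − (-82.825))/(-41.577 − (-82.825))
f_A = 8.635 / 41.248 = 0.2093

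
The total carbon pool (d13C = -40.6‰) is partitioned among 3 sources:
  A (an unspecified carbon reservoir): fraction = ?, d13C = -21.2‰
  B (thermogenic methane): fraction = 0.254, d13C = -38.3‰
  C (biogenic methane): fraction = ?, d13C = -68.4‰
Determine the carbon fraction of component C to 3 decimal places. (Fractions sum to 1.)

Let f_C and f_A be the unknown fractions; fractions sum to 1 so f_C + f_A = 0.746.
Mass balance: Σ fᵢ·δᵢ = δ_bulk ⇒ f_C·(-68.4) + f_A·(-21.2) = -40.6 − (-9.728) = -30.872
Substitute f_A = 0.746 − f_C:
f_C·(-68.4 − -21.2) = -30.872 − 0.746×(-21.2) = -15.057
f_C = -15.057 / -47.2 = 0.3190

0.319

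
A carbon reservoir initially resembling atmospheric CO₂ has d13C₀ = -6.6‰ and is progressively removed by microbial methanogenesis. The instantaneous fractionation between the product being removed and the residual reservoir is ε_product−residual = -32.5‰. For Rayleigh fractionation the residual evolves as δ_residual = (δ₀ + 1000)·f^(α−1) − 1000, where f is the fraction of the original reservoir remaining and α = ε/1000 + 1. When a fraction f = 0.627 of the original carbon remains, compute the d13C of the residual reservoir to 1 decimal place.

Rayleigh residual: δ_res = (δ₀ + 1000)·f^(α−1) − 1000
α = ε/1000 + 1 = 0.96750, so α − 1 = -0.03250
f^(α−1) = 0.627^(-0.03250) = 1.015287
δ_res = (-6.6 + 1000) × 1.015287 − 1000 = 1008.586 − 1000 = 8.59‰

8.6‰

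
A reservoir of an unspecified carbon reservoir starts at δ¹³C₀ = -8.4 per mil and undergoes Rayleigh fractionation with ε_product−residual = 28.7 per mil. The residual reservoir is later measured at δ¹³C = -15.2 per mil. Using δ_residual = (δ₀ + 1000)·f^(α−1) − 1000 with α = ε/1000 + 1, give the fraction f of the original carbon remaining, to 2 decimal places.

0.79

α − 1 = ε/1000 = 0.0287
(δ_res + 1000)/(δ₀ + 1000) = (-15.2 + 1000)/(-8.4 + 1000) = 984.8/991.6 = 0.993142
f = 0.993142^(1/0.0287) = exp(ln(0.993142)/0.0287) = exp(-0.00688/0.0287)
f = exp(-0.2398) = 0.7868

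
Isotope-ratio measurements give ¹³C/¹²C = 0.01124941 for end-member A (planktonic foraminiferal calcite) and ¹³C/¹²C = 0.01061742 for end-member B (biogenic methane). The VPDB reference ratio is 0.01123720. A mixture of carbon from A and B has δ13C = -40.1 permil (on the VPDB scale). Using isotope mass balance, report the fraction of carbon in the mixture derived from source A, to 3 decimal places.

δ_A = (0.01124941/0.01123720 − 1)×1000 = (1.001087 − 1)×1000 = 1.087 permil
δ_B = (0.01061742/0.01123720 − 1)×1000 = (0.944846 − 1)×1000 = -55.154 permil
f_A = (δ_mix − δ_B)/(δ_A − δ_B) = (-40.1 − (-55.154))/(1.087 − (-55.154))
f_A = 15.054 / 56.241 = 0.2677

0.268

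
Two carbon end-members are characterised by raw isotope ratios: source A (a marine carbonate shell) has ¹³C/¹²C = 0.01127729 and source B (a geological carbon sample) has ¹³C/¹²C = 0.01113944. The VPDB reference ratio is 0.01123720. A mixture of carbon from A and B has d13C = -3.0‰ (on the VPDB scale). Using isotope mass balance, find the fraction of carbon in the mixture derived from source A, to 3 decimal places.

0.465

δ_A = (0.01127729/0.01123720 − 1)×1000 = (1.003568 − 1)×1000 = 3.568‰
δ_B = (0.01113944/0.01123720 − 1)×1000 = (0.991300 − 1)×1000 = -8.700‰
f_A = (δ_mix − δ_B)/(δ_A − δ_B) = (-3.0 − (-8.700))/(3.568 − (-8.700))
f_A = 5.700 / 12.267 = 0.4646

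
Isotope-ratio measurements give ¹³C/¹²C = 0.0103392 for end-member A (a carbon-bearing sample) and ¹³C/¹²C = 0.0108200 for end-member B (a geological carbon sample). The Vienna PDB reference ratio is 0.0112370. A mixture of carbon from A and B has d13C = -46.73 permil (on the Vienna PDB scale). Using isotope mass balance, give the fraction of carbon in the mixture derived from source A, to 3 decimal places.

δ_A = (0.0103392/0.0112370 − 1)×1000 = (0.920103 − 1)×1000 = -79.897 permil
δ_B = (0.0108200/0.0112370 − 1)×1000 = (0.962890 − 1)×1000 = -37.110 permil
f_A = (δ_mix − δ_B)/(δ_A − δ_B) = (-46.73 − (-37.110))/(-79.897 − (-37.110))
f_A = -9.620 / -42.787 = 0.2248

0.225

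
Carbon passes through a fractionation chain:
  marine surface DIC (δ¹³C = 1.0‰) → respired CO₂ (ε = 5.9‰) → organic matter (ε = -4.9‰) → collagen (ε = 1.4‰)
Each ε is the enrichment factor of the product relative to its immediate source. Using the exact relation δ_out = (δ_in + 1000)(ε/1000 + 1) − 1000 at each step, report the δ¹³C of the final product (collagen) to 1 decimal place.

3.4‰

step 1: δ = (1.00 + 1000)·(5.9/1000 + 1) − 1000 = 6.91‰
step 2: δ = (6.91 + 1000)·(-4.9/1000 + 1) − 1000 = 1.97‰
step 3: δ = (1.97 + 1000)·(1.4/1000 + 1) − 1000 = 3.37‰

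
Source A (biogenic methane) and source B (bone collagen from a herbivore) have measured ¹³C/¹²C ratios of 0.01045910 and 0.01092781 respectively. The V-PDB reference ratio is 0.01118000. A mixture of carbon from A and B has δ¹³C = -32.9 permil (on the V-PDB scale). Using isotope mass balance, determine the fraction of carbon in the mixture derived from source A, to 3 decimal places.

0.247

δ_A = (0.01045910/0.01118000 − 1)×1000 = (0.935519 − 1)×1000 = -64.481 permil
δ_B = (0.01092781/0.01118000 − 1)×1000 = (0.977443 − 1)×1000 = -22.557 permil
f_A = (δ_mix − δ_B)/(δ_A − δ_B) = (-32.9 − (-22.557))/(-64.481 − (-22.557))
f_A = -10.343 / -41.924 = 0.2467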